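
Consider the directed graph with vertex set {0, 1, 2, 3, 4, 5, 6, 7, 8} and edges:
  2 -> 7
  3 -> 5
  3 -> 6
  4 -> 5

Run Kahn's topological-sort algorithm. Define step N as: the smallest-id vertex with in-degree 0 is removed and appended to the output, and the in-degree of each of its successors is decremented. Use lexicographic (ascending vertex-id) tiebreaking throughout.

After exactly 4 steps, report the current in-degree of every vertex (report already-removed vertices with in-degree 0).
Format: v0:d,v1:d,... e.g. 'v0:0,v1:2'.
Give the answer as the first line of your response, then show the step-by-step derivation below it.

v0:0,v1:0,v2:0,v3:0,v4:0,v5:1,v6:0,v7:0,v8:0

step 1: output 0; order=[0]; indeg=(0,0,0,0,0,2,1,1,0)
step 2: output 1; order=[0,1]; indeg=(0,0,0,0,0,2,1,1,0)
step 3: output 2; order=[0,1,2]; indeg=(0,0,0,0,0,2,1,0,0)
step 4: output 3; order=[0,1,2,3]; indeg=(0,0,0,0,0,1,0,0,0)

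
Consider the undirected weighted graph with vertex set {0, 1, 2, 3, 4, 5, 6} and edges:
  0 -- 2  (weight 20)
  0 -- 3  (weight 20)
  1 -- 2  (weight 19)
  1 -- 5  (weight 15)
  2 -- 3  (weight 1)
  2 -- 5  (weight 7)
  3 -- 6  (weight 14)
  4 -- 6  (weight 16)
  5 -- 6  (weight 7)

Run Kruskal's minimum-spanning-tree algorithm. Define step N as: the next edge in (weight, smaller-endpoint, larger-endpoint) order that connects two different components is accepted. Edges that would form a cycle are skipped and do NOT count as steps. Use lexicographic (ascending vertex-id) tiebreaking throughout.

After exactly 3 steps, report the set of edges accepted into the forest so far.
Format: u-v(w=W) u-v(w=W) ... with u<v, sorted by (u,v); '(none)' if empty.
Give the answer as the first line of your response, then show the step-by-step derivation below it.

2-3(w=1) 2-5(w=7) 5-6(w=7)

step 1: add edge 2-3 (w=1); MST = {2-3(w=1)}
step 2: add edge 2-5 (w=7); MST = {2-3(w=1) 2-5(w=7)}
step 3: add edge 5-6 (w=7); MST = {2-3(w=1) 2-5(w=7) 5-6(w=7)}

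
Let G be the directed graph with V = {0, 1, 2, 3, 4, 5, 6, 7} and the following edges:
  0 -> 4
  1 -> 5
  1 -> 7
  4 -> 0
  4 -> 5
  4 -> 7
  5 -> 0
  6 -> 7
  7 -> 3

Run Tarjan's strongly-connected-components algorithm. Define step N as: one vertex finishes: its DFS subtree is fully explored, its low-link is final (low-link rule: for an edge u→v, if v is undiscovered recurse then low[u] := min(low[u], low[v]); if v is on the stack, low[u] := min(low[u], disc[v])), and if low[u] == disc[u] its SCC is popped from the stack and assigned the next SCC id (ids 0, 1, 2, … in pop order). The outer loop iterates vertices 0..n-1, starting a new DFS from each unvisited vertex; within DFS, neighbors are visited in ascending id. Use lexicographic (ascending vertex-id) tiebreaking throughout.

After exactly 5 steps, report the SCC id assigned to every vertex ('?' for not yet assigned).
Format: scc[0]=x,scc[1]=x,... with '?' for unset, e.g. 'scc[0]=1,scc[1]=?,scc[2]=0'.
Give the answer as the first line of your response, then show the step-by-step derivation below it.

scc[0]=2,scc[1]=?,scc[2]=?,scc[3]=0,scc[4]=2,scc[5]=2,scc[6]=?,scc[7]=1

step 1: low=(low[0]=0,low[1]=?,low[2]=?,low[3]=?,low[4]=0,low[5]=0,low[6]=?,low[7]=?); scc=(scc[0]=?,scc[1]=?,scc[2]=?,scc[3]=?,scc[4]=?,scc[5]=?,scc[6]=?,scc[7]=?)
step 2: low=(low[0]=0,low[1]=?,low[2]=?,low[3]=4,low[4]=0,low[5]=0,low[6]=?,low[7]=3); scc=(scc[0]=?,scc[1]=?,scc[2]=?,scc[3]=0,scc[4]=?,scc[5]=?,scc[6]=?,scc[7]=?)
step 3: low=(low[0]=0,low[1]=?,low[2]=?,low[3]=4,low[4]=0,low[5]=0,low[6]=?,low[7]=3); scc=(scc[0]=?,scc[1]=?,scc[2]=?,scc[3]=0,scc[4]=?,scc[5]=?,scc[6]=?,scc[7]=1)
step 4: low=(low[0]=0,low[1]=?,low[2]=?,low[3]=4,low[4]=0,low[5]=0,low[6]=?,low[7]=3); scc=(scc[0]=?,scc[1]=?,scc[2]=?,scc[3]=0,scc[4]=?,scc[5]=?,scc[6]=?,scc[7]=1)
step 5: low=(low[0]=0,low[1]=?,low[2]=?,low[3]=4,low[4]=0,low[5]=0,low[6]=?,low[7]=3); scc=(scc[0]=2,scc[1]=?,scc[2]=?,scc[3]=0,scc[4]=2,scc[5]=2,scc[6]=?,scc[7]=1)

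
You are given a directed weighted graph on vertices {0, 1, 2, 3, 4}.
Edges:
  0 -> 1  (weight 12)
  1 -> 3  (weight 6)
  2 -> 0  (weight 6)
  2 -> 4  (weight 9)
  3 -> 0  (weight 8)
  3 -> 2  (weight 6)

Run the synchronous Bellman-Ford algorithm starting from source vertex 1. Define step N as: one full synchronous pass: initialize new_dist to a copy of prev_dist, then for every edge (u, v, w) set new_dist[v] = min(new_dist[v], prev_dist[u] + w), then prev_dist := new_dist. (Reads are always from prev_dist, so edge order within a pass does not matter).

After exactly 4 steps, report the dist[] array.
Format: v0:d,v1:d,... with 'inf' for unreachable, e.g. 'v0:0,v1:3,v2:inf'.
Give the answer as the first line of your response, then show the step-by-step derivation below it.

v0:14,v1:0,v2:12,v3:6,v4:21

step 1: dist = v0:inf,v1:0,v2:inf,v3:6,v4:inf
step 2: dist = v0:14,v1:0,v2:12,v3:6,v4:inf
step 3: dist = v0:14,v1:0,v2:12,v3:6,v4:21
step 4: dist = v0:14,v1:0,v2:12,v3:6,v4:21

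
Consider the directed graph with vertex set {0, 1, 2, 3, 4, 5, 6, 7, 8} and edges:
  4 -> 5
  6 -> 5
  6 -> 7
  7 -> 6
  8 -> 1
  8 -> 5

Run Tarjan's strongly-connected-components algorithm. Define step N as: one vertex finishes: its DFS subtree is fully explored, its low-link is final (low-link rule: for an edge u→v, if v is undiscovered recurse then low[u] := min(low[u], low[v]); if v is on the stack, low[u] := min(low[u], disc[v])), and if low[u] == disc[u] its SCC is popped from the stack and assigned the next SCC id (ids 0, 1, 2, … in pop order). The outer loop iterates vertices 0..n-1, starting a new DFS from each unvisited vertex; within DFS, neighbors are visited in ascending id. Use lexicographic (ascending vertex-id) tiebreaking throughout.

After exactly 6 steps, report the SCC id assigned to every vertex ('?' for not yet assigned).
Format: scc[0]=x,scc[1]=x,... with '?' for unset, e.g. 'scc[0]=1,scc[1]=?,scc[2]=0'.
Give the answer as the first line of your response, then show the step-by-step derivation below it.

scc[0]=0,scc[1]=1,scc[2]=2,scc[3]=3,scc[4]=5,scc[5]=4,scc[6]=?,scc[7]=?,scc[8]=?

step 1: low=(low[0]=0,low[1]=?,low[2]=?,low[3]=?,low[4]=?,low[5]=?,low[6]=?,low[7]=?,low[8]=?); scc=(scc[0]=0,scc[1]=?,scc[2]=?,scc[3]=?,scc[4]=?,scc[5]=?,scc[6]=?,scc[7]=?,scc[8]=?)
step 2: low=(low[0]=0,low[1]=1,low[2]=?,low[3]=?,low[4]=?,low[5]=?,low[6]=?,low[7]=?,low[8]=?); scc=(scc[0]=0,scc[1]=1,scc[2]=?,scc[3]=?,scc[4]=?,scc[5]=?,scc[6]=?,scc[7]=?,scc[8]=?)
step 3: low=(low[0]=0,low[1]=1,low[2]=2,low[3]=?,low[4]=?,low[5]=?,low[6]=?,low[7]=?,low[8]=?); scc=(scc[0]=0,scc[1]=1,scc[2]=2,scc[3]=?,scc[4]=?,scc[5]=?,scc[6]=?,scc[7]=?,scc[8]=?)
step 4: low=(low[0]=0,low[1]=1,low[2]=2,low[3]=3,low[4]=?,low[5]=?,low[6]=?,low[7]=?,low[8]=?); scc=(scc[0]=0,scc[1]=1,scc[2]=2,scc[3]=3,scc[4]=?,scc[5]=?,scc[6]=?,scc[7]=?,scc[8]=?)
step 5: low=(low[0]=0,low[1]=1,low[2]=2,low[3]=3,low[4]=4,low[5]=5,low[6]=?,low[7]=?,low[8]=?); scc=(scc[0]=0,scc[1]=1,scc[2]=2,scc[3]=3,scc[4]=?,scc[5]=4,scc[6]=?,scc[7]=?,scc[8]=?)
step 6: low=(low[0]=0,low[1]=1,low[2]=2,low[3]=3,low[4]=4,low[5]=5,low[6]=?,low[7]=?,low[8]=?); scc=(scc[0]=0,scc[1]=1,scc[2]=2,scc[3]=3,scc[4]=5,scc[5]=4,scc[6]=?,scc[7]=?,scc[8]=?)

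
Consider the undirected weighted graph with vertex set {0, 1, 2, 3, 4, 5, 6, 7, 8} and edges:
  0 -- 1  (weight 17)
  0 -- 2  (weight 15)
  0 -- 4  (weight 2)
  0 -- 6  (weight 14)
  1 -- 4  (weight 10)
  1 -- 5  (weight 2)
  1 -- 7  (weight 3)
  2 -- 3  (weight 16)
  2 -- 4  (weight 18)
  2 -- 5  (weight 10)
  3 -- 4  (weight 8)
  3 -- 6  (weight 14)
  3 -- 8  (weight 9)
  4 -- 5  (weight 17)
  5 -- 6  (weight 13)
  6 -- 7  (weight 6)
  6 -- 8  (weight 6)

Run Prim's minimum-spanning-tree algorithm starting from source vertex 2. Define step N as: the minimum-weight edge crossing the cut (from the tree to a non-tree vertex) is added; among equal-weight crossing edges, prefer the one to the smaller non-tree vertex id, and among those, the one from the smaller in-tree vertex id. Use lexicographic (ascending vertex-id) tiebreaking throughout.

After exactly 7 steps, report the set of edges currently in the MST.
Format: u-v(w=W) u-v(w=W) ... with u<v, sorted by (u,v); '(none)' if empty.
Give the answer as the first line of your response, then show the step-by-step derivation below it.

1-5(w=2) 1-7(w=3) 2-5(w=10) 3-4(w=8) 3-8(w=9) 6-7(w=6) 6-8(w=6)

step 1: add edge 2-5 (w=10); MST = {2-5(w=10)}
step 2: add edge 1-5 (w=2); MST = {1-5(w=2) 2-5(w=10)}
step 3: add edge 1-7 (w=3); MST = {1-5(w=2) 1-7(w=3) 2-5(w=10)}
step 4: add edge 6-7 (w=6); MST = {1-5(w=2) 1-7(w=3) 2-5(w=10) 6-7(w=6)}
step 5: add edge 6-8 (w=6); MST = {1-5(w=2) 1-7(w=3) 2-5(w=10) 6-7(w=6) 6-8(w=6)}
step 6: add edge 3-8 (w=9); MST = {1-5(w=2) 1-7(w=3) 2-5(w=10) 3-8(w=9) 6-7(w=6) 6-8(w=6)}
step 7: add edge 3-4 (w=8); MST = {1-5(w=2) 1-7(w=3) 2-5(w=10) 3-4(w=8) 3-8(w=9) 6-7(w=6) 6-8(w=6)}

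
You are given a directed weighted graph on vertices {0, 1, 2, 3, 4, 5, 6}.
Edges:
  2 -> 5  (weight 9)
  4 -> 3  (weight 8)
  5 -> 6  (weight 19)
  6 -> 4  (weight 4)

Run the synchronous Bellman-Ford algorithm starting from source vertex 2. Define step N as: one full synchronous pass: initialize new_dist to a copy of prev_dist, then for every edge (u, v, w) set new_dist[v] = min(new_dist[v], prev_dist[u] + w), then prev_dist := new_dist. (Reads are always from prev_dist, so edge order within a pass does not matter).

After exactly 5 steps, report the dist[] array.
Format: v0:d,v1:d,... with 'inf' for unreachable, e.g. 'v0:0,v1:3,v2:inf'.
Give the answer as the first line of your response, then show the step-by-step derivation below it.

v0:inf,v1:inf,v2:0,v3:40,v4:32,v5:9,v6:28

step 1: dist = v0:inf,v1:inf,v2:0,v3:inf,v4:inf,v5:9,v6:inf
step 2: dist = v0:inf,v1:inf,v2:0,v3:inf,v4:inf,v5:9,v6:28
step 3: dist = v0:inf,v1:inf,v2:0,v3:inf,v4:32,v5:9,v6:28
step 4: dist = v0:inf,v1:inf,v2:0,v3:40,v4:32,v5:9,v6:28
step 5: dist = v0:inf,v1:inf,v2:0,v3:40,v4:32,v5:9,v6:28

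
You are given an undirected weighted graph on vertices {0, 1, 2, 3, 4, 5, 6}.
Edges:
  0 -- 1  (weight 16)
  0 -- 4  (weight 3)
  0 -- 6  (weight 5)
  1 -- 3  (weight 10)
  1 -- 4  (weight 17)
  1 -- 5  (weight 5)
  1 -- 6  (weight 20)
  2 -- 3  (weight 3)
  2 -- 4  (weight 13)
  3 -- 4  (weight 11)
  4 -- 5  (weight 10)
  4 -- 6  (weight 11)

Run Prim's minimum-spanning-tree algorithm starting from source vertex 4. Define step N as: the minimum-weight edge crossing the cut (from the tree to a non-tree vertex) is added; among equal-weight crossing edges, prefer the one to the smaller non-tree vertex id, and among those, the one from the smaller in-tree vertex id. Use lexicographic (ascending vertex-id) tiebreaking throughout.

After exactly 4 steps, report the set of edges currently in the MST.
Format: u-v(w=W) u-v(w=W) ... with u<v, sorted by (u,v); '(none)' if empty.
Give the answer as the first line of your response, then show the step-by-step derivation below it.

0-4(w=3) 0-6(w=5) 1-5(w=5) 4-5(w=10)

step 1: add edge 0-4 (w=3); MST = {0-4(w=3)}
step 2: add edge 0-6 (w=5); MST = {0-4(w=3) 0-6(w=5)}
step 3: add edge 4-5 (w=10); MST = {0-4(w=3) 0-6(w=5) 4-5(w=10)}
step 4: add edge 1-5 (w=5); MST = {0-4(w=3) 0-6(w=5) 1-5(w=5) 4-5(w=10)}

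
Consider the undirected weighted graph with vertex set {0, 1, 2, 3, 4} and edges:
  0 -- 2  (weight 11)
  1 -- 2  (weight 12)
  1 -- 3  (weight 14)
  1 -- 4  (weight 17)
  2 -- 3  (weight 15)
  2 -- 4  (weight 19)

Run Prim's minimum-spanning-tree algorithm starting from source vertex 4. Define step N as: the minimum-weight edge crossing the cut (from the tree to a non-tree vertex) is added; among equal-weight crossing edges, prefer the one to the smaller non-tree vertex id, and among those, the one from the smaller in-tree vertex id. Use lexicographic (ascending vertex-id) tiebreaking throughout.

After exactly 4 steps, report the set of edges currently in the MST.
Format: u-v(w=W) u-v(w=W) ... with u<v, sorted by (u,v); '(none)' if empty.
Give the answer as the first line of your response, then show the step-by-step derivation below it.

0-2(w=11) 1-2(w=12) 1-3(w=14) 1-4(w=17)

step 1: add edge 1-4 (w=17); MST = {1-4(w=17)}
step 2: add edge 1-2 (w=12); MST = {1-2(w=12) 1-4(w=17)}
step 3: add edge 0-2 (w=11); MST = {0-2(w=11) 1-2(w=12) 1-4(w=17)}
step 4: add edge 1-3 (w=14); MST = {0-2(w=11) 1-2(w=12) 1-3(w=14) 1-4(w=17)}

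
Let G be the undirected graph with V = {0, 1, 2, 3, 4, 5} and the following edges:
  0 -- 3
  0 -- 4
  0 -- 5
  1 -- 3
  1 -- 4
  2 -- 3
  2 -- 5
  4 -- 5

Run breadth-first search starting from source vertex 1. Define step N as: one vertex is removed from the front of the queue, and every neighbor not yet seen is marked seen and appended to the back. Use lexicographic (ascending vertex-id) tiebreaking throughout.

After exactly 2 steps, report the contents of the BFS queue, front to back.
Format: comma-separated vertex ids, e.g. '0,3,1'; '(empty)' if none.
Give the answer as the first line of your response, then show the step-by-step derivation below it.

4,0,2

step 1: dequeue 1; queue=[3,4]; order=1
step 2: dequeue 3; queue=[4,0,2]; order=1,3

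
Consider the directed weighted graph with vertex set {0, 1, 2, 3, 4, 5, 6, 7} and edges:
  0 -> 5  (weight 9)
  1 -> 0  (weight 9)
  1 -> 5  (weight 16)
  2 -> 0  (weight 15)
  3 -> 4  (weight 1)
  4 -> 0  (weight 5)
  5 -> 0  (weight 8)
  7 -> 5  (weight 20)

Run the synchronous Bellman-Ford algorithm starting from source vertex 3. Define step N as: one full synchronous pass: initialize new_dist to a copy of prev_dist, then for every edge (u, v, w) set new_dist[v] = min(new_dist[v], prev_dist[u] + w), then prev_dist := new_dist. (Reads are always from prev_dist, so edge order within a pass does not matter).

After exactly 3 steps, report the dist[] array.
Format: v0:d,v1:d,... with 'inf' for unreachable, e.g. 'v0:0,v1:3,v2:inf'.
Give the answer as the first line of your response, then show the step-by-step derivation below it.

v0:6,v1:inf,v2:inf,v3:0,v4:1,v5:15,v6:inf,v7:inf

step 1: dist = v0:inf,v1:inf,v2:inf,v3:0,v4:1,v5:inf,v6:inf,v7:inf
step 2: dist = v0:6,v1:inf,v2:inf,v3:0,v4:1,v5:inf,v6:inf,v7:inf
step 3: dist = v0:6,v1:inf,v2:inf,v3:0,v4:1,v5:15,v6:inf,v7:inf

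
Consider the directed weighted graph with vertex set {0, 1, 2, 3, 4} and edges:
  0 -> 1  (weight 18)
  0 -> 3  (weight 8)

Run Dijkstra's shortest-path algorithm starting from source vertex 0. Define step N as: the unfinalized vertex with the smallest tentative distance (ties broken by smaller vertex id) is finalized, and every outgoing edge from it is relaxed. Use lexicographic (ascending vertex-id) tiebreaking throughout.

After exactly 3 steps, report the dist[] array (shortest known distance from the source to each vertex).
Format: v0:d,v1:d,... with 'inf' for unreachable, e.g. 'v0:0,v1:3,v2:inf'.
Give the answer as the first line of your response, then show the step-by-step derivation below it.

v0:0,v1:18,v2:inf,v3:8,v4:inf

step 1: dist = v0:0,v1:18,v2:inf,v3:8,v4:inf
step 2: dist = v0:0,v1:18,v2:inf,v3:8,v4:inf
step 3: dist = v0:0,v1:18,v2:inf,v3:8,v4:inf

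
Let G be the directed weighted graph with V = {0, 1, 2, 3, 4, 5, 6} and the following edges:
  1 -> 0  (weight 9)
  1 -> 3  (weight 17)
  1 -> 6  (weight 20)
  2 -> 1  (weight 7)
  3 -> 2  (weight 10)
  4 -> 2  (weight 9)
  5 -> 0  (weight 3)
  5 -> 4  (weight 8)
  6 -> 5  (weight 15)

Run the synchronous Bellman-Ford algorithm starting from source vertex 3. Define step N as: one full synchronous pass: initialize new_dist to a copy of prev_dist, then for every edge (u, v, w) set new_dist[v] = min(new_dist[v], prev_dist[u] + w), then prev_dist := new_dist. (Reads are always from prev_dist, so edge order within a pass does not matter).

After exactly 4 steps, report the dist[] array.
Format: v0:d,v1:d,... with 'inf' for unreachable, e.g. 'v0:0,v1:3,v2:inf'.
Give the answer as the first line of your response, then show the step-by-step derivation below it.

v0:26,v1:17,v2:10,v3:0,v4:inf,v5:52,v6:37

step 1: dist = v0:inf,v1:inf,v2:10,v3:0,v4:inf,v5:inf,v6:inf
step 2: dist = v0:inf,v1:17,v2:10,v3:0,v4:inf,v5:inf,v6:inf
step 3: dist = v0:26,v1:17,v2:10,v3:0,v4:inf,v5:inf,v6:37
step 4: dist = v0:26,v1:17,v2:10,v3:0,v4:inf,v5:52,v6:37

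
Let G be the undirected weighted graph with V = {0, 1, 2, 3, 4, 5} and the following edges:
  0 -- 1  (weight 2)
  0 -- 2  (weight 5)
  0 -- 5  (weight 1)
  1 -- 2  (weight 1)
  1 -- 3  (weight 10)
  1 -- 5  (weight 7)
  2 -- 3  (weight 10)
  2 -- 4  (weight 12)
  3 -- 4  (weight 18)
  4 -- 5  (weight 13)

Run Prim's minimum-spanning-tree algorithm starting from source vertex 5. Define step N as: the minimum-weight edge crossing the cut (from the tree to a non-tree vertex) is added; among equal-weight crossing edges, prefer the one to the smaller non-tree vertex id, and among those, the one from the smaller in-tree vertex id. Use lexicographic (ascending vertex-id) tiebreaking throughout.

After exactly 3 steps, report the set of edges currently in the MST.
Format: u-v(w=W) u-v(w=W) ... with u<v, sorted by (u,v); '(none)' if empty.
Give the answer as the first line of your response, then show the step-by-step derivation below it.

0-1(w=2) 0-5(w=1) 1-2(w=1)

step 1: add edge 0-5 (w=1); MST = {0-5(w=1)}
step 2: add edge 0-1 (w=2); MST = {0-1(w=2) 0-5(w=1)}
step 3: add edge 1-2 (w=1); MST = {0-1(w=2) 0-5(w=1) 1-2(w=1)}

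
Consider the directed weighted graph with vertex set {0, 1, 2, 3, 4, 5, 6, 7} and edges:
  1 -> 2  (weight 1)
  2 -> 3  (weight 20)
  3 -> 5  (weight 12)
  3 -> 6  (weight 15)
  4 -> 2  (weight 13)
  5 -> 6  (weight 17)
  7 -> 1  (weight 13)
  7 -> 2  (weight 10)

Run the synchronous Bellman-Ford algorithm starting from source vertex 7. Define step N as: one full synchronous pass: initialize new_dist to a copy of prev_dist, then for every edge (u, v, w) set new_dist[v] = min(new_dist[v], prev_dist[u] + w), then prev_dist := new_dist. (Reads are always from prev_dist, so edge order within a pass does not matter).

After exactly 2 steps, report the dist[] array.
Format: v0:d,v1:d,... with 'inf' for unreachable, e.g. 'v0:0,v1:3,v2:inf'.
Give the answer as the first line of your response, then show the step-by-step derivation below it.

v0:inf,v1:13,v2:10,v3:30,v4:inf,v5:inf,v6:inf,v7:0

step 1: dist = v0:inf,v1:13,v2:10,v3:inf,v4:inf,v5:inf,v6:inf,v7:0
step 2: dist = v0:inf,v1:13,v2:10,v3:30,v4:inf,v5:inf,v6:inf,v7:0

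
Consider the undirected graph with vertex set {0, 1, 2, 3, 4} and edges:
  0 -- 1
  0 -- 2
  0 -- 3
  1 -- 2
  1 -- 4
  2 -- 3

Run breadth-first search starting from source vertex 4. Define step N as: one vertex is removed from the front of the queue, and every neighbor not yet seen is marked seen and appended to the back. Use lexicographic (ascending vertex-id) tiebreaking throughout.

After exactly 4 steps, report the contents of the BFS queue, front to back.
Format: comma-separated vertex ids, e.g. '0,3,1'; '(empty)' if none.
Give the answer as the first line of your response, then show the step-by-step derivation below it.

3

step 1: dequeue 4; queue=[1]; order=4
step 2: dequeue 1; queue=[0,2]; order=4,1
step 3: dequeue 0; queue=[2,3]; order=4,1,0
step 4: dequeue 2; queue=[3]; order=4,1,0,2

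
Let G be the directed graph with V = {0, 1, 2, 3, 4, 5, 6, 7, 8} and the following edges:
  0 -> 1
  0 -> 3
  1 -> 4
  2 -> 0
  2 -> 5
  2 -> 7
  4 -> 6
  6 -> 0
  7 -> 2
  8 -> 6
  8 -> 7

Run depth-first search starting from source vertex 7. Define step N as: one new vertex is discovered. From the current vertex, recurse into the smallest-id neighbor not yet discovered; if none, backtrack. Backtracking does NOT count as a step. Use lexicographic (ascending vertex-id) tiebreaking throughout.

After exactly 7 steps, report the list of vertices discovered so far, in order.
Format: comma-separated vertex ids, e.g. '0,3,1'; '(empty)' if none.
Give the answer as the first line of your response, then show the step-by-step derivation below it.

7,2,0,1,4,6,3

step 1: discover 7; path=7; order=7
step 2: discover 2; path=7>2; order=7,2
step 3: discover 0; path=7>2>0; order=7,2,0
step 4: discover 1; path=7>2>0>1; order=7,2,0,1
step 5: discover 4; path=7>2>0>1>4; order=7,2,0,1,4
step 6: discover 6; path=7>2>0>1>4>6; order=7,2,0,1,4,6
step 7: discover 3; path=7>2>0>3; order=7,2,0,1,4,6,3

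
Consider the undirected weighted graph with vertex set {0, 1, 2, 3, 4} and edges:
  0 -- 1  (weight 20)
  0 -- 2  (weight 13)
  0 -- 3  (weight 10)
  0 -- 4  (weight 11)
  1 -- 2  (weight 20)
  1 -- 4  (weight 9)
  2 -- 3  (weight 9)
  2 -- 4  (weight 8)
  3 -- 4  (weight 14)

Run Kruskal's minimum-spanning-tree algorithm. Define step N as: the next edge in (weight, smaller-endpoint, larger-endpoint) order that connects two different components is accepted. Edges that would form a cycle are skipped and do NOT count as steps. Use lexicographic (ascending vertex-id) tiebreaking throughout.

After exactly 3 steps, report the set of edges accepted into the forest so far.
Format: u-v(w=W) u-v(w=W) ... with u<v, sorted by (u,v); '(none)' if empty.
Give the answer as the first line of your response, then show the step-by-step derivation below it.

1-4(w=9) 2-3(w=9) 2-4(w=8)

step 1: add edge 2-4 (w=8); MST = {2-4(w=8)}
step 2: add edge 1-4 (w=9); MST = {1-4(w=9) 2-4(w=8)}
step 3: add edge 2-3 (w=9); MST = {1-4(w=9) 2-3(w=9) 2-4(w=8)}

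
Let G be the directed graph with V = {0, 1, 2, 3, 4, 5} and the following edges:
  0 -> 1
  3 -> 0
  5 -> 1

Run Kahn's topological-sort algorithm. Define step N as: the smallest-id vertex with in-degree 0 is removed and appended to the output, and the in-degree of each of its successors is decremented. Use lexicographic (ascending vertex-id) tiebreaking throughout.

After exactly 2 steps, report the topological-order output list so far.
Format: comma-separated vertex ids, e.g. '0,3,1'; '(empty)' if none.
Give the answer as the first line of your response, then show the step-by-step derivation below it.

2,3

step 1: output 2; order=[2]; indeg=(1,2,0,0,0,0)
step 2: output 3; order=[2,3]; indeg=(0,2,0,0,0,0)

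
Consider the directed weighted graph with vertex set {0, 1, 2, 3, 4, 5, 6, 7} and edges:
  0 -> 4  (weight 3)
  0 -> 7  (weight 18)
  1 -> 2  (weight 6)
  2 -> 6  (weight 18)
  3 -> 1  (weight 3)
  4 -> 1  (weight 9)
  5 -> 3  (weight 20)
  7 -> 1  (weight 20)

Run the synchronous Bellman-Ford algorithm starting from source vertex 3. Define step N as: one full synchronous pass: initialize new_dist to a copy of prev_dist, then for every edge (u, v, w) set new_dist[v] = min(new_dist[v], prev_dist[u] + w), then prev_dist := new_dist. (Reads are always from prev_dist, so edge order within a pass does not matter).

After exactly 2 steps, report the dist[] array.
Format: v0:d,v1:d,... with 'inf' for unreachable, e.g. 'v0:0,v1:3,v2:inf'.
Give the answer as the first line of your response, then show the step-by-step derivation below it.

v0:inf,v1:3,v2:9,v3:0,v4:inf,v5:inf,v6:inf,v7:inf

step 1: dist = v0:inf,v1:3,v2:inf,v3:0,v4:inf,v5:inf,v6:inf,v7:inf
step 2: dist = v0:inf,v1:3,v2:9,v3:0,v4:inf,v5:inf,v6:inf,v7:inf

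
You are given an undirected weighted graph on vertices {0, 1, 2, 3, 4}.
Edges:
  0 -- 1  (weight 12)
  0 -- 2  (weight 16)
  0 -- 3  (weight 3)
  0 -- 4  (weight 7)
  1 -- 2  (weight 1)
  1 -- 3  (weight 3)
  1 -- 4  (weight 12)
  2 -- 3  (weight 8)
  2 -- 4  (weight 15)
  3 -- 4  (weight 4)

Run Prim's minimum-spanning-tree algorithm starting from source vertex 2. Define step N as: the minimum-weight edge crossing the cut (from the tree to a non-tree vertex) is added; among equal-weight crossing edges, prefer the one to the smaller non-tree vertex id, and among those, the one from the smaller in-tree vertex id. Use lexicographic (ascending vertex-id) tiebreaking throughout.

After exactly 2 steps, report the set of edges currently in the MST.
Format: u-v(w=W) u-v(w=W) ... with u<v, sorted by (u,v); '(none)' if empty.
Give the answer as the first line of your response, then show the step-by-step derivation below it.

1-2(w=1) 1-3(w=3)

step 1: add edge 1-2 (w=1); MST = {1-2(w=1)}
step 2: add edge 1-3 (w=3); MST = {1-2(w=1) 1-3(w=3)}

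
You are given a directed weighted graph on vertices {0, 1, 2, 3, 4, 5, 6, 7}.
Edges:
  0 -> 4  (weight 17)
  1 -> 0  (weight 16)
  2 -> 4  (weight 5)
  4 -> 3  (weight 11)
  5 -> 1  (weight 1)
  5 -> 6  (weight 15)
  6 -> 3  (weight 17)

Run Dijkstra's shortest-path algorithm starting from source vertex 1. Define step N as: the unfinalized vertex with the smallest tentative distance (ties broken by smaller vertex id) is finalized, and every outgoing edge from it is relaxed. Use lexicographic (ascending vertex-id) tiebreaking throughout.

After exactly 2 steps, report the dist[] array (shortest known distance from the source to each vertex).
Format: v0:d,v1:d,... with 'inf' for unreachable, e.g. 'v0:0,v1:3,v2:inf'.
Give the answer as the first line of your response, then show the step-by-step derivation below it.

v0:16,v1:0,v2:inf,v3:inf,v4:33,v5:inf,v6:inf,v7:inf

step 1: dist = v0:16,v1:0,v2:inf,v3:inf,v4:inf,v5:inf,v6:inf,v7:inf
step 2: dist = v0:16,v1:0,v2:inf,v3:inf,v4:33,v5:inf,v6:inf,v7:inf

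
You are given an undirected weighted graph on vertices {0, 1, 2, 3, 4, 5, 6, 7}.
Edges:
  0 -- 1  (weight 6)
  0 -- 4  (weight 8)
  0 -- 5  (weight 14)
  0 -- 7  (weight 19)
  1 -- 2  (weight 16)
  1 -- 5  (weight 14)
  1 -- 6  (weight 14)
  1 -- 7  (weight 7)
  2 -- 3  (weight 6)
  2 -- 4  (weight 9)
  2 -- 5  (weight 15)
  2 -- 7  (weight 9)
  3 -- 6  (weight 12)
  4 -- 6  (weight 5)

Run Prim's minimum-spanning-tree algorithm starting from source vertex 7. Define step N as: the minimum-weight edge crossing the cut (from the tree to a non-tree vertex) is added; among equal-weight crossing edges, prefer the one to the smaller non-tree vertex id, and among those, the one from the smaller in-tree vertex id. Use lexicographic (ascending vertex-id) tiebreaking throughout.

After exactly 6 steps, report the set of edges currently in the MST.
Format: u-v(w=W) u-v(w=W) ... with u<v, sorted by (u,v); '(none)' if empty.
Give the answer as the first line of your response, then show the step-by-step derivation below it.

0-1(w=6) 0-4(w=8) 1-7(w=7) 2-3(w=6) 2-4(w=9) 4-6(w=5)

step 1: add edge 1-7 (w=7); MST = {1-7(w=7)}
step 2: add edge 0-1 (w=6); MST = {0-1(w=6) 1-7(w=7)}
step 3: add edge 0-4 (w=8); MST = {0-1(w=6) 0-4(w=8) 1-7(w=7)}
step 4: add edge 4-6 (w=5); MST = {0-1(w=6) 0-4(w=8) 1-7(w=7) 4-6(w=5)}
step 5: add edge 2-4 (w=9); MST = {0-1(w=6) 0-4(w=8) 1-7(w=7) 2-4(w=9) 4-6(w=5)}
step 6: add edge 2-3 (w=6); MST = {0-1(w=6) 0-4(w=8) 1-7(w=7) 2-3(w=6) 2-4(w=9) 4-6(w=5)}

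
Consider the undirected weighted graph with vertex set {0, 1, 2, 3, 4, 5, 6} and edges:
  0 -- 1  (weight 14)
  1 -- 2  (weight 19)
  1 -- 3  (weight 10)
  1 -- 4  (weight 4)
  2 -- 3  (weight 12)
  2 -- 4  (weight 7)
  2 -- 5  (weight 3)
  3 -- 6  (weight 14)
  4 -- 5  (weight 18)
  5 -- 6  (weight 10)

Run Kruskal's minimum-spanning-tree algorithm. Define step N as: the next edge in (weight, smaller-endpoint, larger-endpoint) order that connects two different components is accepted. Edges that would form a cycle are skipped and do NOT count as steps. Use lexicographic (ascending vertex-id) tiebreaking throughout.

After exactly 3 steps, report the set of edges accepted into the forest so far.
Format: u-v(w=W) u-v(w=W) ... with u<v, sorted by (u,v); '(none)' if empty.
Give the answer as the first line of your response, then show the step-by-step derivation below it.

1-4(w=4) 2-4(w=7) 2-5(w=3)

step 1: add edge 2-5 (w=3); MST = {2-5(w=3)}
step 2: add edge 1-4 (w=4); MST = {1-4(w=4) 2-5(w=3)}
step 3: add edge 2-4 (w=7); MST = {1-4(w=4) 2-4(w=7) 2-5(w=3)}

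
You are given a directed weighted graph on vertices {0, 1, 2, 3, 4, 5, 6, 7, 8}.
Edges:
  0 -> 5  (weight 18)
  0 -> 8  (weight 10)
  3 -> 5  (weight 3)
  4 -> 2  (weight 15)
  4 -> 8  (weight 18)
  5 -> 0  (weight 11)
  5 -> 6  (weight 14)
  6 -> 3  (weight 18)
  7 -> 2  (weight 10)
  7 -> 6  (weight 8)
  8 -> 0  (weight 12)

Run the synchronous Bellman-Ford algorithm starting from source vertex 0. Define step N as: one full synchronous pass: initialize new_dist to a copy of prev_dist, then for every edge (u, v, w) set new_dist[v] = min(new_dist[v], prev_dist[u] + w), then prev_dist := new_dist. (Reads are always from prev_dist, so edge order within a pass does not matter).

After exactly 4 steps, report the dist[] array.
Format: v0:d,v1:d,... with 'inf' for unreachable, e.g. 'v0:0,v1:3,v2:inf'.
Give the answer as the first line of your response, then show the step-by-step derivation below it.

v0:0,v1:inf,v2:inf,v3:50,v4:inf,v5:18,v6:32,v7:inf,v8:10

step 1: dist = v0:0,v1:inf,v2:inf,v3:inf,v4:inf,v5:18,v6:inf,v7:inf,v8:10
step 2: dist = v0:0,v1:inf,v2:inf,v3:inf,v4:inf,v5:18,v6:32,v7:inf,v8:10
step 3: dist = v0:0,v1:inf,v2:inf,v3:50,v4:inf,v5:18,v6:32,v7:inf,v8:10
step 4: dist = v0:0,v1:inf,v2:inf,v3:50,v4:inf,v5:18,v6:32,v7:inf,v8:10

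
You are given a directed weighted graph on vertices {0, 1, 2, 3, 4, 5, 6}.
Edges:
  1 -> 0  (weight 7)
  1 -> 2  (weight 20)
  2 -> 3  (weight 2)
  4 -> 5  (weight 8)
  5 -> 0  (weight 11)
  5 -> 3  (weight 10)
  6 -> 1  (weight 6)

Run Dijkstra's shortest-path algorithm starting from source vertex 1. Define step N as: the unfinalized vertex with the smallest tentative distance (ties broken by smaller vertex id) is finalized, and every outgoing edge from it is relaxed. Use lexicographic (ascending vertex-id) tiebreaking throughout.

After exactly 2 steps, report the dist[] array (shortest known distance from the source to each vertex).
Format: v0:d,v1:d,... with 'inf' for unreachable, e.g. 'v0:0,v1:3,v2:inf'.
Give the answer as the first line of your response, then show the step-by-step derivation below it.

v0:7,v1:0,v2:20,v3:inf,v4:inf,v5:inf,v6:inf

step 1: dist = v0:7,v1:0,v2:20,v3:inf,v4:inf,v5:inf,v6:inf
step 2: dist = v0:7,v1:0,v2:20,v3:inf,v4:inf,v5:inf,v6:inf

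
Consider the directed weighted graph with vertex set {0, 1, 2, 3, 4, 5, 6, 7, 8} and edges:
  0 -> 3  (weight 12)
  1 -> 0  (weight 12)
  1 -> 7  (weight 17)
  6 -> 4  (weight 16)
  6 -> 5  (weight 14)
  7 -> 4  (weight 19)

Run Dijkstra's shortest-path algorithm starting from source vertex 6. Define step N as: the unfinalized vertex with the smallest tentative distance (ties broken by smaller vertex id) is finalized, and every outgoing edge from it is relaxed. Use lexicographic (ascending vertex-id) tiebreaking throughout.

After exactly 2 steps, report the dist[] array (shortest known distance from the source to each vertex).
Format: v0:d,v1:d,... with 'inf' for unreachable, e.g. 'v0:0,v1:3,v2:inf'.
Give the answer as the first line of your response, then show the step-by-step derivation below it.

v0:inf,v1:inf,v2:inf,v3:inf,v4:16,v5:14,v6:0,v7:inf,v8:inf

step 1: dist = v0:inf,v1:inf,v2:inf,v3:inf,v4:16,v5:14,v6:0,v7:inf,v8:inf
step 2: dist = v0:inf,v1:inf,v2:inf,v3:inf,v4:16,v5:14,v6:0,v7:inf,v8:inf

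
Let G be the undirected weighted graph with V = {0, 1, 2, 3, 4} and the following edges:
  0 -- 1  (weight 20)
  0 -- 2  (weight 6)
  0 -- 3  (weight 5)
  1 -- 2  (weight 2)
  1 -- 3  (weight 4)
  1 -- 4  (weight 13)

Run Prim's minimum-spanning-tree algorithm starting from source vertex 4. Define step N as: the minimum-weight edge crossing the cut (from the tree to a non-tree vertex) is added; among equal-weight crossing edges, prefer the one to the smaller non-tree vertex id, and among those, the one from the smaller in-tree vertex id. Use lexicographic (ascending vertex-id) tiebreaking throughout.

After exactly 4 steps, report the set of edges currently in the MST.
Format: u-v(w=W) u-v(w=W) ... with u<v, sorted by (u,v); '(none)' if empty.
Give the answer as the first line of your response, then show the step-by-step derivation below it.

0-3(w=5) 1-2(w=2) 1-3(w=4) 1-4(w=13)

step 1: add edge 1-4 (w=13); MST = {1-4(w=13)}
step 2: add edge 1-2 (w=2); MST = {1-2(w=2) 1-4(w=13)}
step 3: add edge 1-3 (w=4); MST = {1-2(w=2) 1-3(w=4) 1-4(w=13)}
step 4: add edge 0-3 (w=5); MST = {0-3(w=5) 1-2(w=2) 1-3(w=4) 1-4(w=13)}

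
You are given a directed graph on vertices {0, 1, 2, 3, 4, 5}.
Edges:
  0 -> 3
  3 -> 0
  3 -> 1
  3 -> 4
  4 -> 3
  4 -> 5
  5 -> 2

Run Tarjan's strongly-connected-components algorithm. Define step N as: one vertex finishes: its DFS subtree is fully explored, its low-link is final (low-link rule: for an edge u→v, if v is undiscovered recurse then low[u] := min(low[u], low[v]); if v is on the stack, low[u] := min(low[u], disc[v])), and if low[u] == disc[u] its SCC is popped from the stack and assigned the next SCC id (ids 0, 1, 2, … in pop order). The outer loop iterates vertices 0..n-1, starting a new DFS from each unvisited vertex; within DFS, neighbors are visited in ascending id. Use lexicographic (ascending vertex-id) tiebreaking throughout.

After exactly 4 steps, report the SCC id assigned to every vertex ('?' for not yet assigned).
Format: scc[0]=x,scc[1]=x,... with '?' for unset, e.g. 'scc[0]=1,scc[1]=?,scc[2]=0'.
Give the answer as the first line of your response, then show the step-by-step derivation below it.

scc[0]=?,scc[1]=0,scc[2]=1,scc[3]=?,scc[4]=?,scc[5]=2

step 1: low=(low[0]=0,low[1]=2,low[2]=?,low[3]=0,low[4]=?,low[5]=?); scc=(scc[0]=?,scc[1]=0,scc[2]=?,scc[3]=?,scc[4]=?,scc[5]=?)
step 2: low=(low[0]=0,low[1]=2,low[2]=5,low[3]=0,low[4]=1,low[5]=4); scc=(scc[0]=?,scc[1]=0,scc[2]=1,scc[3]=?,scc[4]=?,scc[5]=?)
step 3: low=(low[0]=0,low[1]=2,low[2]=5,low[3]=0,low[4]=1,low[5]=4); scc=(scc[0]=?,scc[1]=0,scc[2]=1,scc[3]=?,scc[4]=?,scc[5]=2)
step 4: low=(low[0]=0,low[1]=2,low[2]=5,low[3]=0,low[4]=1,low[5]=4); scc=(scc[0]=?,scc[1]=0,scc[2]=1,scc[3]=?,scc[4]=?,scc[5]=2)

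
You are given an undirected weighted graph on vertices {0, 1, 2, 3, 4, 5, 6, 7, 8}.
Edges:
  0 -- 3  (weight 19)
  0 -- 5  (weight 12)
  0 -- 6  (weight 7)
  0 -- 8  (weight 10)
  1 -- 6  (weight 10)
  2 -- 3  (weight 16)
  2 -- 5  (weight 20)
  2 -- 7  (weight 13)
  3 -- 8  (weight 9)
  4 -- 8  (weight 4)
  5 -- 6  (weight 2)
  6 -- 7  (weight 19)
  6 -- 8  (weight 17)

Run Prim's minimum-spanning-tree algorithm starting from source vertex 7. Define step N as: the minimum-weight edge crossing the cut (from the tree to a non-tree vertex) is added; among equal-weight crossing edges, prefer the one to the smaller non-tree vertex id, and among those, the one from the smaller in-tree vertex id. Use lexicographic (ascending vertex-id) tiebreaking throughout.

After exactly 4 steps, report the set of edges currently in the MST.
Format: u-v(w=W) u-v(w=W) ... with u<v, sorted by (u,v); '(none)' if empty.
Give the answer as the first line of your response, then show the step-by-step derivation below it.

2-3(w=16) 2-7(w=13) 3-8(w=9) 4-8(w=4)

step 1: add edge 2-7 (w=13); MST = {2-7(w=13)}
step 2: add edge 2-3 (w=16); MST = {2-3(w=16) 2-7(w=13)}
step 3: add edge 3-8 (w=9); MST = {2-3(w=16) 2-7(w=13) 3-8(w=9)}
step 4: add edge 4-8 (w=4); MST = {2-3(w=16) 2-7(w=13) 3-8(w=9) 4-8(w=4)}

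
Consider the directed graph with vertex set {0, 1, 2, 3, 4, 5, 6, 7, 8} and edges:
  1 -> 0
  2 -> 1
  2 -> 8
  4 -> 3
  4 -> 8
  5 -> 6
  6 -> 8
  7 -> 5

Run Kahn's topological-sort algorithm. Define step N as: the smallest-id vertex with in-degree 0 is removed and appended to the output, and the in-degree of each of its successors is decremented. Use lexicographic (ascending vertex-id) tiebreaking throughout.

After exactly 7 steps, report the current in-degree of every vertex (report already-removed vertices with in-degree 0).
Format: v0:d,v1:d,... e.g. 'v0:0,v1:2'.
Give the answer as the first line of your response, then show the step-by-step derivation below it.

v0:0,v1:0,v2:0,v3:0,v4:0,v5:0,v6:0,v7:0,v8:1

step 1: output 2; order=[2]; indeg=(1,0,0,1,0,1,1,0,2)
step 2: output 1; order=[2,1]; indeg=(0,0,0,1,0,1,1,0,2)
step 3: output 0; order=[2,1,0]; indeg=(0,0,0,1,0,1,1,0,2)
step 4: output 4; order=[2,1,0,4]; indeg=(0,0,0,0,0,1,1,0,1)
step 5: output 3; order=[2,1,0,4,3]; indeg=(0,0,0,0,0,1,1,0,1)
step 6: output 7; order=[2,1,0,4,3,7]; indeg=(0,0,0,0,0,0,1,0,1)
step 7: output 5; order=[2,1,0,4,3,7,5]; indeg=(0,0,0,0,0,0,0,0,1)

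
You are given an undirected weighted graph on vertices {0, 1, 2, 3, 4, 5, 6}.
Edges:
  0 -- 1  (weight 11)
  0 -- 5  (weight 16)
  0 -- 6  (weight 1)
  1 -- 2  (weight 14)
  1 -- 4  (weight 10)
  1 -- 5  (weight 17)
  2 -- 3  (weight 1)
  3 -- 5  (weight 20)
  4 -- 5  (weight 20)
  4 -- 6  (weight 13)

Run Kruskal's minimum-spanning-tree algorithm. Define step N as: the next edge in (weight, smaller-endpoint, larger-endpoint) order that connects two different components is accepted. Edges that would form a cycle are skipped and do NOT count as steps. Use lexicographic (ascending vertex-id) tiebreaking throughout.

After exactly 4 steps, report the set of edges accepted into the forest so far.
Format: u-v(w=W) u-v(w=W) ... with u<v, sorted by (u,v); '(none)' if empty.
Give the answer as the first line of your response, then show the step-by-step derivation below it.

0-1(w=11) 0-6(w=1) 1-4(w=10) 2-3(w=1)

step 1: add edge 0-6 (w=1); MST = {0-6(w=1)}
step 2: add edge 2-3 (w=1); MST = {0-6(w=1) 2-3(w=1)}
step 3: add edge 1-4 (w=10); MST = {0-6(w=1) 1-4(w=10) 2-3(w=1)}
step 4: add edge 0-1 (w=11); MST = {0-1(w=11) 0-6(w=1) 1-4(w=10) 2-3(w=1)}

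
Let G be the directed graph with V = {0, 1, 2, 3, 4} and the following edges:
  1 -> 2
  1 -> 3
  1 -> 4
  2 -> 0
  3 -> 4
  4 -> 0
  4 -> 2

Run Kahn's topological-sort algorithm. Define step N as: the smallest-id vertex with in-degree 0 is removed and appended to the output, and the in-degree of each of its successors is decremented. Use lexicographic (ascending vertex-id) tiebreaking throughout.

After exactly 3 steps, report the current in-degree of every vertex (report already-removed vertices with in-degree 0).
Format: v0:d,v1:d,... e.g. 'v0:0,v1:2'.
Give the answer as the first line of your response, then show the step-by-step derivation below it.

v0:1,v1:0,v2:0,v3:0,v4:0

step 1: output 1; order=[1]; indeg=(2,0,1,0,1)
step 2: output 3; order=[1,3]; indeg=(2,0,1,0,0)
step 3: output 4; order=[1,3,4]; indeg=(1,0,0,0,0)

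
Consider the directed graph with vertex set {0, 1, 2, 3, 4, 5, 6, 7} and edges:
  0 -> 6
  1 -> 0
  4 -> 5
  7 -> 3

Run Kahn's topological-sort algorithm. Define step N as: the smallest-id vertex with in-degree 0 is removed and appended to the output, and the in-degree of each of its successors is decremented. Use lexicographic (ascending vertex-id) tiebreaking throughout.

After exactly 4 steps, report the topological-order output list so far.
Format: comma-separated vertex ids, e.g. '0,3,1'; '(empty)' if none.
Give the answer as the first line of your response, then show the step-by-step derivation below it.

1,0,2,4

step 1: output 1; order=[1]; indeg=(0,0,0,1,0,1,1,0)
step 2: output 0; order=[1,0]; indeg=(0,0,0,1,0,1,0,0)
step 3: output 2; order=[1,0,2]; indeg=(0,0,0,1,0,1,0,0)
step 4: output 4; order=[1,0,2,4]; indeg=(0,0,0,1,0,0,0,0)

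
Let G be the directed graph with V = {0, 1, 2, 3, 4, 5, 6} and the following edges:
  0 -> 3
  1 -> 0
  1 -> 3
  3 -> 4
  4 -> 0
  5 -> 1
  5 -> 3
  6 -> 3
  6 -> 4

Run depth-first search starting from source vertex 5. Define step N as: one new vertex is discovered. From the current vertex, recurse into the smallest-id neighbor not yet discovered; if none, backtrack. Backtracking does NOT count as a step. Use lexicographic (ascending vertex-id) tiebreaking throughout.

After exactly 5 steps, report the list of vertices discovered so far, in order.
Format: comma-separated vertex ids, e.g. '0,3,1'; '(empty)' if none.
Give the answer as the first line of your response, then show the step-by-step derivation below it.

5,1,0,3,4

step 1: discover 5; path=5; order=5
step 2: discover 1; path=5>1; order=5,1
step 3: discover 0; path=5>1>0; order=5,1,0
step 4: discover 3; path=5>1>0>3; order=5,1,0,3
step 5: discover 4; path=5>1>0>3>4; order=5,1,0,3,4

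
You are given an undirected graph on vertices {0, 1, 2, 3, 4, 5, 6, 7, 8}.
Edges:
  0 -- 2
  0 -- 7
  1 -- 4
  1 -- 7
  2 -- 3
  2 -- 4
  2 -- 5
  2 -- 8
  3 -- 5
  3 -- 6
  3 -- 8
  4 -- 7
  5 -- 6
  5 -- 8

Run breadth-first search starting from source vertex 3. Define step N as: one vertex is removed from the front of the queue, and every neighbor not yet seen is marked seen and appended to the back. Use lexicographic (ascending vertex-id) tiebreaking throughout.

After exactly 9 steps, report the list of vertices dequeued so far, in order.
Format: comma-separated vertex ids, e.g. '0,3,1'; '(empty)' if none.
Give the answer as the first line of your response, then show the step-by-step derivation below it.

3,2,5,6,8,0,4,7,1

step 1: dequeue 3; queue=[2,5,6,8]; order=3
step 2: dequeue 2; queue=[5,6,8,0,4]; order=3,2
step 3: dequeue 5; queue=[6,8,0,4]; order=3,2,5
step 4: dequeue 6; queue=[8,0,4]; order=3,2,5,6
step 5: dequeue 8; queue=[0,4]; order=3,2,5,6,8
step 6: dequeue 0; queue=[4,7]; order=3,2,5,6,8,0
step 7: dequeue 4; queue=[7,1]; order=3,2,5,6,8,0,4
step 8: dequeue 7; queue=[1]; order=3,2,5,6,8,0,4,7
step 9: dequeue 1; queue=[(empty)]; order=3,2,5,6,8,0,4,7,1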